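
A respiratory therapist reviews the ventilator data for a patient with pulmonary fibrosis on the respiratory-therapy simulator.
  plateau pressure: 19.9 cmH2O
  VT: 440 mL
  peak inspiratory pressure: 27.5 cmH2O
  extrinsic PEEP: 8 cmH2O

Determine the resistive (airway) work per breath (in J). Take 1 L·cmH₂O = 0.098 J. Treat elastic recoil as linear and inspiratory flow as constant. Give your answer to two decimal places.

0.33

With constant inspiratory flow the resistive pressure is constant at PIP − Pplat = 27.5 − 19.9 = 7.6 cmH2O, so resistive work = 7.6 × 0.440 = 3.344 L·cmH2O.
× 0.098 J/(L·cmH2O) → 0.3277 J.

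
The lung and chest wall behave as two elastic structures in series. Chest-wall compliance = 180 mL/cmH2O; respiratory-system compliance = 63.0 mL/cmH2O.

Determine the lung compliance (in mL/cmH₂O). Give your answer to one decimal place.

1/CL = 1/Crs − 1/Ccw.
1/CL = 1/63.0 − 1/180 = 0.01032.
CL = 96.899 mL/cmH2O.

96.9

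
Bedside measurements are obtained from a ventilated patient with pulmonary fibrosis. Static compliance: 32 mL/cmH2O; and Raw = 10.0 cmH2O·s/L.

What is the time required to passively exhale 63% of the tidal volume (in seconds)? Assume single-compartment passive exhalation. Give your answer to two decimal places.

0.32

τ = R × C = 10.0 × 32 mL/cmH2O = 10.0 × 0.032 L/cmH2O = 0.32 s.
Exhaled fraction f = 1 − e^(−t/τ) → t = −τ·ln(1 − f) = −0.32·ln(0.37) = 0.3182 s.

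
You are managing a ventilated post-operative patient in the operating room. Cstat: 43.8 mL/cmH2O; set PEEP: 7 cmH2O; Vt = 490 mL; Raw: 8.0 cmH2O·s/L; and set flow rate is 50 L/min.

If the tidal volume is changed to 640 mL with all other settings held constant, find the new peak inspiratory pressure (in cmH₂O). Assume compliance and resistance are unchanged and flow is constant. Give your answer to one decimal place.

Flow: 50 L/min ÷ 60 = 0.8333 L/s.
PIP = Vt/C + R·V̇ + PEEP (constant-flow equation of motion).
Only the elastic term changes: ΔPIP = ΔVt / C = (640 − 490) / 43.8 = 3.425 cmH2O.
Original PIP = 490/43.8 + 8.0×0.8333 + 7 = 24.854 cmH2O; new PIP = 24.854 + (3.425) = 28.279 cmH2O.

28.3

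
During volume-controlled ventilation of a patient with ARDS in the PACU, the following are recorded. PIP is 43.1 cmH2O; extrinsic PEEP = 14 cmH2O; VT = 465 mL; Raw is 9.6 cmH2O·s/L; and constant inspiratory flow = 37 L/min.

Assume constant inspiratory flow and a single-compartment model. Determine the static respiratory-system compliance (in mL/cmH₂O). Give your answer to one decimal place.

Flow: 37 L/min ÷ 60 = 0.6167 L/s.
Equation of motion (constant flow): PIP = Vt/C + R·V̇ + PEEP.
Vt/C = PIP − R·V̇ − PEEP = 43.1 − 9.6×0.6167 − 14 = 43.1 − 5.92 − 14 = 23.18 cmH2O.
C = Vt / 23.18 = 465 / 23.18 = 20.06 mL/cmH2O.

20.1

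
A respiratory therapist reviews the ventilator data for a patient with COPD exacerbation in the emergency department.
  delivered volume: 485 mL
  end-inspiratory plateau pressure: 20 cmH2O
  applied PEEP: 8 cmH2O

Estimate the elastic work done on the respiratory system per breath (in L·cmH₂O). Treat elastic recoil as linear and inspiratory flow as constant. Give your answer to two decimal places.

2.91

Elastic work ≈ ½ × (Pplat − PEEP) × Vt = 0.5 × (20 − 8) × 0.485 L = 0.5 × 12.0 × 0.485 = 2.91 L·cmH2O.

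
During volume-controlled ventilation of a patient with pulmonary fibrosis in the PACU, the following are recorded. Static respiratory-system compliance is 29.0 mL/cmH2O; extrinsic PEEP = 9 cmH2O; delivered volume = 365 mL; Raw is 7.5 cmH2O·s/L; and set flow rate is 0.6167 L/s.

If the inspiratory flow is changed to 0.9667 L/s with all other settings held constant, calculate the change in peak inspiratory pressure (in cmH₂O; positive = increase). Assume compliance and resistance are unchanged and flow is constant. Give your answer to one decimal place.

PIP = Vt/C + R·V̇ + PEEP (constant-flow equation of motion).
Only the resistive term changes: ΔPIP = R × ΔV̇ = 7.5 × (0.9667 − 0.6167) = 7.5 × 0.35 = 2.625 cmH2O.

2.6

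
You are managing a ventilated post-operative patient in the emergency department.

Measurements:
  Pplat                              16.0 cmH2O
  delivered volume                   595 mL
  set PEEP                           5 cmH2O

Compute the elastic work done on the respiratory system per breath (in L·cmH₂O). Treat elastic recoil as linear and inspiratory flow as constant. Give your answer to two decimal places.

Elastic work ≈ ½ × (Pplat − PEEP) × Vt = 0.5 × (16.0 − 5) × 0.595 L = 0.5 × 11.0 × 0.595 = 3.273 L·cmH2O.

3.27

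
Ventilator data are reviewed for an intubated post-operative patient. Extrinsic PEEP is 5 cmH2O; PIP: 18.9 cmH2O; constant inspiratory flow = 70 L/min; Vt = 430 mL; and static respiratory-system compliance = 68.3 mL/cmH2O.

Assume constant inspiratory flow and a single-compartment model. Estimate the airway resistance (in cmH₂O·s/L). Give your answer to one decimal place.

6.5

Flow: 70 L/min ÷ 60 = 1.1667 L/s.
Equation of motion (constant flow): PIP = Vt/C + R·V̇ + PEEP.
R·V̇ = PIP − Vt/C − PEEP = 18.9 − 430/68.3 − 5 = 18.9 − 6.296 − 5 = 7.604 cmH2O.
R = 7.604 / 1.1667 = 6.518 cmH2O·s/L.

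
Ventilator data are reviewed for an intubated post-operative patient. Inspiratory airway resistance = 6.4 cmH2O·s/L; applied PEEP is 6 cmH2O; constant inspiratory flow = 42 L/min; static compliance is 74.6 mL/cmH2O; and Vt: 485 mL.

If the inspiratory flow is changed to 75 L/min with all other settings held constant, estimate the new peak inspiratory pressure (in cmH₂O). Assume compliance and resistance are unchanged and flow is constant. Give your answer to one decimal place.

Flow: 42 L/min ÷ 60 = 0.7 L/s.
New flow: 75 L/min ÷ 60 = 1.25 L/s.
PIP = Vt/C + R·V̇ + PEEP (constant-flow equation of motion).
Only the resistive term changes: ΔPIP = R × ΔV̇ = 6.4 × (1.25 − 0.7) = 6.4 × 0.55 = 3.52 cmH2O.
Original PIP = 485/74.6 + 6.4×0.7 + 6 = 16.981 cmH2O; new PIP = 16.981 + (3.52) = 20.501 cmH2O.

20.5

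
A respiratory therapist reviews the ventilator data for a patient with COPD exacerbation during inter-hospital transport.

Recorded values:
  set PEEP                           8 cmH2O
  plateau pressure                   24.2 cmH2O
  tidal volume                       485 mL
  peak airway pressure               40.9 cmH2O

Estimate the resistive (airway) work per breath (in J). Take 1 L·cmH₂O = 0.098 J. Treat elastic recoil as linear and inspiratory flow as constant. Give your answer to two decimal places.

0.79

With constant inspiratory flow the resistive pressure is constant at PIP − Pplat = 40.9 − 24.2 = 16.7 cmH2O, so resistive work = 16.7 × 0.485 = 8.1 L·cmH2O.
× 0.098 J/(L·cmH2O) → 0.7938 J.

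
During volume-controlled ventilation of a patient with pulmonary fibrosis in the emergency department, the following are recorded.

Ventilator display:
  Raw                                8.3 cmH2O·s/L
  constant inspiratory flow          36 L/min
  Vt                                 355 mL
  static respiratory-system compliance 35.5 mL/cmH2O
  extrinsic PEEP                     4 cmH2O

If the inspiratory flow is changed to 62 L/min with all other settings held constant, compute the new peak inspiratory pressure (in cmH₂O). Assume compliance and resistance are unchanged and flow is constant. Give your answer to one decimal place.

22.6

Flow: 36 L/min ÷ 60 = 0.6 L/s.
New flow: 62 L/min ÷ 60 = 1.0333 L/s.
PIP = Vt/C + R·V̇ + PEEP (constant-flow equation of motion).
Only the resistive term changes: ΔPIP = R × ΔV̇ = 8.3 × (1.0333 − 0.6) = 8.3 × 0.4333 = 3.596 cmH2O.
Original PIP = 355/35.5 + 8.3×0.6 + 4 = 18.98 cmH2O; new PIP = 18.98 + (3.596) = 22.576 cmH2O.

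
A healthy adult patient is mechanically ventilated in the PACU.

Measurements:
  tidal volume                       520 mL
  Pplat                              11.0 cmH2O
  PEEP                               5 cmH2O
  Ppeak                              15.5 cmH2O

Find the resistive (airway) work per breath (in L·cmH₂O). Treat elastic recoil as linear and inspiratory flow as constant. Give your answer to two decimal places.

2.34

With constant inspiratory flow the resistive pressure is constant at PIP − Pplat = 15.5 − 11.0 = 4.5 cmH2O, so resistive work = 4.5 × 0.520 = 2.34 L·cmH2O.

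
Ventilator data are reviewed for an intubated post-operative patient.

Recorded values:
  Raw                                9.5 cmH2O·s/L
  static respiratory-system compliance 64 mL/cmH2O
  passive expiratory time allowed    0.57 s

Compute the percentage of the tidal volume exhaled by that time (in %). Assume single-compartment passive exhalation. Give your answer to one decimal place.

60.8

τ = R × C = 9.5 × 64 mL/cmH2O = 9.5 × 0.064 L/cmH2O = 0.608 s.
Passive exhalation: V(t)/V₀ = e^(−t/τ) = e^(−0.57/0.608) = 0.3916.
Fraction exhaled = 1 − 0.3916 = 0.6084 → 60.84%.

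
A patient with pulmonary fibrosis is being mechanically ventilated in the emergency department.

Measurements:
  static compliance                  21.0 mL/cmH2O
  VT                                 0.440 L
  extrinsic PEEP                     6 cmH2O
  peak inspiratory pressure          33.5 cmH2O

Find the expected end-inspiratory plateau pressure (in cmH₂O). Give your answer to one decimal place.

Pplat = PEEP + Vt / Cstat = 6 + 440 / 21.0 = 6 + 20.952 = 26.952 cmH2O.

27.0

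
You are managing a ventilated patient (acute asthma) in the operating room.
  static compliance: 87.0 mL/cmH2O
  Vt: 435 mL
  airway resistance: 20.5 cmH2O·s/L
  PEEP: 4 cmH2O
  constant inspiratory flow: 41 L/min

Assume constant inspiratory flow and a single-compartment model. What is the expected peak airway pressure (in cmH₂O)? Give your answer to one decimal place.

Flow: 41 L/min ÷ 60 = 0.6833 L/s.
Equation of motion (constant flow): PIP = Vt/C + R·V̇ + PEEP.
PIP = 435/87.0 + 20.5×0.6833 + 4 = 5.0 + 14.008 + 4 = 23.008 cmH2O.

23.0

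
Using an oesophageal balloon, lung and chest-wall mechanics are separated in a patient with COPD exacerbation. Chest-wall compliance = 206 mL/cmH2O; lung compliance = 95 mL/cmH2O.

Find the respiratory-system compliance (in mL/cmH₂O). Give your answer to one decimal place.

65.0

Lung and chest wall are elastances in series: 1/Crs = 1/CL + 1/Ccw.
1/Crs = 1/95 + 1/206 = 0.01538.
Crs = 65.02 mL/cmH2O.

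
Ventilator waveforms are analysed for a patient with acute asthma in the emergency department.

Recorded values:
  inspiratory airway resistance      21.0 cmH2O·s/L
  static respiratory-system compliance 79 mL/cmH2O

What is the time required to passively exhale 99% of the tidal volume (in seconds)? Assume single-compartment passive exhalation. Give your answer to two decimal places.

τ = R × C = 21.0 × 79 mL/cmH2O = 21.0 × 0.079 L/cmH2O = 1.659 s.
Exhaled fraction f = 1 − e^(−t/τ) → t = −τ·ln(1 − f) = −1.659·ln(0.01) = 7.64 s.

7.64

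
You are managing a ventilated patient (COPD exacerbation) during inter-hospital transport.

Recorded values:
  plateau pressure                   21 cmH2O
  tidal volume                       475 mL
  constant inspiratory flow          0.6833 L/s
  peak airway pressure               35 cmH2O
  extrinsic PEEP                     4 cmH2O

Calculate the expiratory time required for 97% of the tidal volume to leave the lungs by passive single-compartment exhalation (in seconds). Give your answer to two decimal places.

2.01

R = (PIP − Pplat)/V̇ = (35 − 21) / 0.6833 = 14.0/0.6833 = 20.489 cmH2O·s/L.
C = Vt/(Pplat − PEEP) = 475.0 / (21 − 4) = 475.0/17.0 = 27.941 mL/cmH2O.
τ = R × C = 20.489 × 0.02794 L/cmH2O = 0.5725 s.
t = −τ·ln(1 − 0.97) = −0.5725·ln(0.03) = 2.008 s.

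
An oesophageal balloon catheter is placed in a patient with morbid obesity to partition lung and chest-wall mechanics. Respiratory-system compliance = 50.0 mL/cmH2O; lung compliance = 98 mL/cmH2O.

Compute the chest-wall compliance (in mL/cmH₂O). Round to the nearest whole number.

102

1/Ccw = 1/Crs − 1/CL.
1/Ccw = 1/50.0 − 1/98 = 0.009796.
Ccw = 102.08 mL/cmH2O.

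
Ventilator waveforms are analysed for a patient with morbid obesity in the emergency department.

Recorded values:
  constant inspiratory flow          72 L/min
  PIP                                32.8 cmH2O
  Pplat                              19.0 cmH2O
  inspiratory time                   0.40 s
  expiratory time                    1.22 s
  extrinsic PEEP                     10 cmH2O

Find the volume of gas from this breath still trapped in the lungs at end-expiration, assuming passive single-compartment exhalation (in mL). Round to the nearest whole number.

66

Flow: 72 L/min ÷ 60 = 1.2 L/s.
Vt = flow × Ti = 1.2 L/s × 0.40 s × 1000 mL/L = 480.0 mL.
R = (PIP − Pplat)/V̇ = (32.8 − 19.0) / 1.2 = 13.8/1.2 = 11.5 cmH2O·s/L.
C = Vt/(Pplat − PEEP) = 480.0 / (19.0 − 10) = 480.0/9.0 = 53.333 mL/cmH2O.
τ = R × C = 11.5 × 0.05333 L/cmH2O = 0.6133 s.
Fraction remaining = e^(−Te/τ) = e^(−1.22/0.6133) = 0.1368.
Trapped volume = 480.0 × 0.1368 = 65.664 mL.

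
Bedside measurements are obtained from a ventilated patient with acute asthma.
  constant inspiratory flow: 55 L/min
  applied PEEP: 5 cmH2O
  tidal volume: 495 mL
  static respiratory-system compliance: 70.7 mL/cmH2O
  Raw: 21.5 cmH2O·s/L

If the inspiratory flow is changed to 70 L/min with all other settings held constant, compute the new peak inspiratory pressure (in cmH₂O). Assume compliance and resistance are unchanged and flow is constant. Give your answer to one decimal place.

Flow: 55 L/min ÷ 60 = 0.9167 L/s.
New flow: 70 L/min ÷ 60 = 1.1667 L/s.
PIP = Vt/C + R·V̇ + PEEP (constant-flow equation of motion).
Only the resistive term changes: ΔPIP = R × ΔV̇ = 21.5 × (1.1667 − 0.9167) = 21.5 × 0.25 = 5.375 cmH2O.
Original PIP = 495/70.7 + 21.5×0.9167 + 5 = 31.71 cmH2O; new PIP = 31.71 + (5.375) = 37.085 cmH2O.

37.1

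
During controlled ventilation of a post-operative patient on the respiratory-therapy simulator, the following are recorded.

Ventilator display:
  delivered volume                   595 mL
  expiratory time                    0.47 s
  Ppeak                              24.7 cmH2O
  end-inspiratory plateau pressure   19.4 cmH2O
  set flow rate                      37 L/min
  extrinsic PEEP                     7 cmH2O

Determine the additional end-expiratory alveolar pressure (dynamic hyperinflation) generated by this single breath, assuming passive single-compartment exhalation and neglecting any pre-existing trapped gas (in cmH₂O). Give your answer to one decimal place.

4.0

Flow: 37 L/min ÷ 60 = 0.6167 L/s.
R = (PIP − Pplat)/V̇ = (24.7 − 19.4) / 0.6167 = 5.3/0.6167 = 8.594 cmH2O·s/L.
C = Vt/(Pplat − PEEP) = 595.0 / (19.4 − 7) = 595.0/12.4 = 47.984 mL/cmH2O.
τ = R × C = 8.594 × 0.04798 L/cmH2O = 0.4123 s.
Fraction remaining = e^(−Te/τ) = e^(−0.47/0.4123) = 0.3198; trapped volume = 595.0 × 0.3198 = 190.28 mL.
Additional alveolar pressure from trapping ≈ V_trapped / C = 190.28 / 47.984 = 3.965 cmH2O.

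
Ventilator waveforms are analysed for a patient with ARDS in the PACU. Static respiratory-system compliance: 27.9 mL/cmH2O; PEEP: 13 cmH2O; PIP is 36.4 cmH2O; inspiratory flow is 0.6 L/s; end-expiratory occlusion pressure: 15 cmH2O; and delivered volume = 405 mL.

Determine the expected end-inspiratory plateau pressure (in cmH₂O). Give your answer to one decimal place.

End-expiratory occlusion gives total PEEP = 15 cmH2O (intrinsic PEEP = 15 − 13 = 2). Use total PEEP for the elastic gradient.
Pplat = PEEPtotal + Vt / Cstat = 15 + 405 / 27.9 = 15 + 14.516 = 29.516 cmH2O.

29.5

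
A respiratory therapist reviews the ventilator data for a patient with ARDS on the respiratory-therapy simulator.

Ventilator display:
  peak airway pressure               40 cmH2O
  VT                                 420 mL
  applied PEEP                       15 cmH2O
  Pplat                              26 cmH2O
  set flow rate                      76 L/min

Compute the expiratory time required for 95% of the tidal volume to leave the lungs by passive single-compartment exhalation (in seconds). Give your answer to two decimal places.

1.26

Flow: 76 L/min ÷ 60 = 1.2667 L/s.
R = (PIP − Pplat)/V̇ = (40 − 26) / 1.2667 = 14.0/1.2667 = 11.052 cmH2O·s/L.
C = Vt/(Pplat − PEEP) = 420.0 / (26 − 15) = 420.0/11.0 = 38.182 mL/cmH2O.
τ = R × C = 11.052 × 0.03818 L/cmH2O = 0.422 s.
t = −τ·ln(1 − 0.95) = −0.422·ln(0.05) = 1.264 s.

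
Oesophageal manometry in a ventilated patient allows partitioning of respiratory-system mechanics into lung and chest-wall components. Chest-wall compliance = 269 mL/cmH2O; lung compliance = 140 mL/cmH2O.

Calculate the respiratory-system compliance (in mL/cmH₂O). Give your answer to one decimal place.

Lung and chest wall are elastances in series: 1/Crs = 1/CL + 1/Ccw.
1/Crs = 1/140 + 1/269 = 0.01086.
Crs = 92.081 mL/cmH2O.

92.1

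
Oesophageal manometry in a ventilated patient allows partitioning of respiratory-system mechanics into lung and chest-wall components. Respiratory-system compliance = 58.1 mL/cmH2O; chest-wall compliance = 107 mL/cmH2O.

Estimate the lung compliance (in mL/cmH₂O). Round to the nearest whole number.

127

1/CL = 1/Crs − 1/Ccw.
1/CL = 1/58.1 − 1/107 = 0.007866.
CL = 127.13 mL/cmH2O.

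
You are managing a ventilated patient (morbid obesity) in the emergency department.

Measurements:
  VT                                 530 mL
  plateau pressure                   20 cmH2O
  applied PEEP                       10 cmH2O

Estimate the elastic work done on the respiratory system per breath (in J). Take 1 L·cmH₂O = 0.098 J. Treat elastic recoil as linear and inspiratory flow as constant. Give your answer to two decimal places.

0.26

Elastic work ≈ ½ × (Pplat − PEEP) × Vt = 0.5 × (20 − 10) × 0.530 L = 0.5 × 10.0 × 0.530 = 2.65 L·cmH2O.
× 0.098 J/(L·cmH2O) → 0.2597 J.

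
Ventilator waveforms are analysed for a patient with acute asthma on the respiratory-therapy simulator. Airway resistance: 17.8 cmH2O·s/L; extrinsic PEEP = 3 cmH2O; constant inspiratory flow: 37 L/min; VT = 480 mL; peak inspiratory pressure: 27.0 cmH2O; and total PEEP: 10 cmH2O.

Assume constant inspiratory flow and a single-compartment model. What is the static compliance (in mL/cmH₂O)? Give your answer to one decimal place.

Flow: 37 L/min ÷ 60 = 0.6167 L/s.
Total PEEP = 10 cmH2O (set 3 + intrinsic 7); this is the baseline alveolar pressure.
Equation of motion (constant flow): PIP = Vt/C + R·V̇ + PEEP.
Vt/C = PIP − R·V̇ − PEEP = 27.0 − 17.8×0.6167 − 10 = 27.0 − 10.977 − 10 = 6.023 cmH2O.
C = Vt / 6.023 = 480 / 6.023 = 79.695 mL/cmH2O.

79.7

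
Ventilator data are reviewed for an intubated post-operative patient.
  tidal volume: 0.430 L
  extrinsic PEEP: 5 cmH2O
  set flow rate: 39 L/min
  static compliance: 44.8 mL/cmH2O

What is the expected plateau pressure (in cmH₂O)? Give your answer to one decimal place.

Pplat = PEEP + Vt / Cstat = 5 + 430 / 44.8 = 5 + 9.598 = 14.598 cmH2O.

14.6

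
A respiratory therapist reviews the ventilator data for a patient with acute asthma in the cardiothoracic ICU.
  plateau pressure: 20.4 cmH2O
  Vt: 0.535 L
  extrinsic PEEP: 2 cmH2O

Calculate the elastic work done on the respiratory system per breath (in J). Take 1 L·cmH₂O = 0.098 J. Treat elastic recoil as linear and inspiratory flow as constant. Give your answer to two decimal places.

0.48

Elastic work ≈ ½ × (Pplat − PEEP) × Vt = 0.5 × (20.4 − 2) × 0.535 L = 0.5 × 18.4 × 0.535 = 4.922 L·cmH2O.
× 0.098 J/(L·cmH2O) → 0.4824 J.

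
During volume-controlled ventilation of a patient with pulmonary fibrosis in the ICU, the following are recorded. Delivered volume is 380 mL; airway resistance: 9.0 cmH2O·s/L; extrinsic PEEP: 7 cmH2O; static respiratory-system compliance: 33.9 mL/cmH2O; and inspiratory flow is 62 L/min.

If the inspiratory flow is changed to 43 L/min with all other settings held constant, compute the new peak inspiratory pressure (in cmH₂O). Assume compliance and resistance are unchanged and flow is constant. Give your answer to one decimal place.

24.7

Flow: 62 L/min ÷ 60 = 1.0333 L/s.
New flow: 43 L/min ÷ 60 = 0.7167 L/s.
PIP = Vt/C + R·V̇ + PEEP (constant-flow equation of motion).
Only the resistive term changes: ΔPIP = R × ΔV̇ = 9.0 × (0.7167 − 1.0333) = 9.0 × -0.3166 = -2.849 cmH2O.
Original PIP = 380/33.9 + 9.0×1.0333 + 7 = 27.509 cmH2O; new PIP = 27.509 + (-2.849) = 24.66 cmH2O.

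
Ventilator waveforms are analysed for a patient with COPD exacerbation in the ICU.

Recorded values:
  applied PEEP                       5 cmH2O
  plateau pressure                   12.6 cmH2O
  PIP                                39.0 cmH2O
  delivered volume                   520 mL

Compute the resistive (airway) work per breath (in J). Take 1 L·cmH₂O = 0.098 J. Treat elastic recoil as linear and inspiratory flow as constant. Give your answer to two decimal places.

With constant inspiratory flow the resistive pressure is constant at PIP − Pplat = 39.0 − 12.6 = 26.4 cmH2O, so resistive work = 26.4 × 0.520 = 13.728 L·cmH2O.
× 0.098 J/(L·cmH2O) → 1.345 J.

1.35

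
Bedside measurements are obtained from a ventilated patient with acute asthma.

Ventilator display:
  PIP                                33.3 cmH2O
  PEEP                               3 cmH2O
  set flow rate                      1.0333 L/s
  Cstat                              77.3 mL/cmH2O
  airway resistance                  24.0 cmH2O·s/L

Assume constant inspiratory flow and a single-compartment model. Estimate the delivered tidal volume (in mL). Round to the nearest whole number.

Equation of motion (constant flow): PIP = Vt/C + R·V̇ + PEEP.
Vt/C = PIP − R·V̇ − PEEP = 33.3 − 24.799 − 3 = 5.501 cmH2O.
Vt = C × 5.501 = 77.3 × 5.501 = 425.23 mL.

425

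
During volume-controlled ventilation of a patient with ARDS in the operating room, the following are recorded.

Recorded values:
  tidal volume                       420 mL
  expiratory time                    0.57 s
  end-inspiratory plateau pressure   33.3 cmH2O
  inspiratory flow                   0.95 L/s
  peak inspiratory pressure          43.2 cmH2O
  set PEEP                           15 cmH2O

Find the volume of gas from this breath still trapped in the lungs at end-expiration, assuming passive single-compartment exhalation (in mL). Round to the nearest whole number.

R = (PIP − Pplat)/V̇ = (43.2 − 33.3) / 0.95 = 9.9/0.95 = 10.421 cmH2O·s/L.
C = Vt/(Pplat − PEEP) = 420.0 / (33.3 − 15) = 420.0/18.3 = 22.951 mL/cmH2O.
τ = R × C = 10.421 × 0.02295 L/cmH2O = 0.2392 s.
Fraction remaining = e^(−Te/τ) = e^(−0.57/0.2392) = 0.09228.
Trapped volume = 420.0 × 0.09228 = 38.758 mL.

39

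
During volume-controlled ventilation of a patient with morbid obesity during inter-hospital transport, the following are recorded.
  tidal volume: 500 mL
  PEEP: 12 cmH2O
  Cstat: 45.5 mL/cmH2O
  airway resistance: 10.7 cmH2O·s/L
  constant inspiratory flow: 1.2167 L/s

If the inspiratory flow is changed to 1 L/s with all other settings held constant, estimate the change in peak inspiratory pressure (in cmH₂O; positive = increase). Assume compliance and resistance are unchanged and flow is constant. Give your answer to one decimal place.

-2.3

PIP = Vt/C + R·V̇ + PEEP (constant-flow equation of motion).
Only the resistive term changes: ΔPIP = R × ΔV̇ = 10.7 × (1 − 1.2167) = 10.7 × -0.2167 = -2.319 cmH2O.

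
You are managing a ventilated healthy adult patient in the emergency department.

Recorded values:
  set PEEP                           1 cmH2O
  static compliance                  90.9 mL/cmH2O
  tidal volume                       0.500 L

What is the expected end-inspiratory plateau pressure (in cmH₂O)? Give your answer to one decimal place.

Pplat = PEEP + Vt / Cstat = 1 + 500 / 90.9 = 1 + 5.501 = 6.501 cmH2O.

6.5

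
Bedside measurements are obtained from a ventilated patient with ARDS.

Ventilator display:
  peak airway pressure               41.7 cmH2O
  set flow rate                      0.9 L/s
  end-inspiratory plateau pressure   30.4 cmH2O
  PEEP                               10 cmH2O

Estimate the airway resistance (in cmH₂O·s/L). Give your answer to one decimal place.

12.6

Raw = (PIP − Pplat) / flow = (41.7 − 30.4) / 0.9 = 11.3 / 0.9 = 12.556 cmH2O·s/L.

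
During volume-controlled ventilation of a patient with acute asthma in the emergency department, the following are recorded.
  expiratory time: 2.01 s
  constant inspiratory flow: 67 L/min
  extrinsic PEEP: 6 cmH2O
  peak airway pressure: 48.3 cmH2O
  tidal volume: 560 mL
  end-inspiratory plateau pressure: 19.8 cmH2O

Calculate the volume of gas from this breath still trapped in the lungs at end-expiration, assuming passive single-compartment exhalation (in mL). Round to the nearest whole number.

Flow: 67 L/min ÷ 60 = 1.1167 L/s.
R = (PIP − Pplat)/V̇ = (48.3 − 19.8) / 1.1167 = 28.5/1.1167 = 25.522 cmH2O·s/L.
C = Vt/(Pplat − PEEP) = 560.0 / (19.8 − 6) = 560.0/13.8 = 40.58 mL/cmH2O.
τ = R × C = 25.522 × 0.04058 L/cmH2O = 1.036 s.
Fraction remaining = e^(−Te/τ) = e^(−2.01/1.036) = 0.1437.
Trapped volume = 560.0 × 0.1437 = 80.472 mL.

80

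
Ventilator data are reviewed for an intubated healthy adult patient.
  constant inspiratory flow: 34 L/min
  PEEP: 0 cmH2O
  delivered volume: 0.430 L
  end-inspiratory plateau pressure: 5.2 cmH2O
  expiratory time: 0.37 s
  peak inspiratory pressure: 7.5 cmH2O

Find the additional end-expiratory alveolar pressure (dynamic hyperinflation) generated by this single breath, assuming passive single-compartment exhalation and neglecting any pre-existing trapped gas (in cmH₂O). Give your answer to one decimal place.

Flow: 34 L/min ÷ 60 = 0.5667 L/s.
R = (PIP − Pplat)/V̇ = (7.5 − 5.2) / 0.5667 = 2.3/0.5667 = 4.059 cmH2O·s/L.
C = Vt/(Pplat − PEEP) = 430.0 / (5.2 − 0) = 430.0/5.2 = 82.692 mL/cmH2O.
τ = R × C = 4.059 × 0.08269 L/cmH2O = 0.3356 s.
Fraction remaining = e^(−Te/τ) = e^(−0.37/0.3356) = 0.332; trapped volume = 430.0 × 0.332 = 142.76 mL.
Additional alveolar pressure from trapping ≈ V_trapped / C = 142.76 / 82.692 = 1.726 cmH2O.

1.7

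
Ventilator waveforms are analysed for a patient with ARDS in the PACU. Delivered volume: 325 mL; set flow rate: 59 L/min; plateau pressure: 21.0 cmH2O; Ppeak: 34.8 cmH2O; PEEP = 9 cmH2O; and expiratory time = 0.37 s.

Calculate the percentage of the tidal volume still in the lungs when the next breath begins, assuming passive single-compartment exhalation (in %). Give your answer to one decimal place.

Flow: 59 L/min ÷ 60 = 0.9833 L/s.
R = (PIP − Pplat)/V̇ = (34.8 − 21.0) / 0.9833 = 13.8/0.9833 = 14.034 cmH2O·s/L.
C = Vt/(Pplat − PEEP) = 325.0 / (21.0 − 9) = 325.0/12.0 = 27.083 mL/cmH2O.
τ = R × C = 14.034 × 0.02708 L/cmH2O = 0.38 s.
Fraction remaining at end-expiration = e^(−Te/τ) = e^(−0.37/0.38) = 0.3777 → 37.77%.

37.8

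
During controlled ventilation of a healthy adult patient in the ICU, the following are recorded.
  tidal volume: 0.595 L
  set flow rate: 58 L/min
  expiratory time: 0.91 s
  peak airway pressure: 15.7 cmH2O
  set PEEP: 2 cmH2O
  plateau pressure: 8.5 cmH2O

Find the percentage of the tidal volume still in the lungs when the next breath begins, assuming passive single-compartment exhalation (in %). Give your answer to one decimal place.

26.3

Flow: 58 L/min ÷ 60 = 0.9667 L/s.
R = (PIP − Pplat)/V̇ = (15.7 − 8.5) / 0.9667 = 7.2/0.9667 = 7.448 cmH2O·s/L.
C = Vt/(Pplat − PEEP) = 595.0 / (8.5 − 2) = 595.0/6.5 = 91.538 mL/cmH2O.
τ = R × C = 7.448 × 0.09154 L/cmH2O = 0.6818 s.
Fraction remaining at end-expiration = e^(−Te/τ) = e^(−0.91/0.6818) = 0.2632 → 26.32%.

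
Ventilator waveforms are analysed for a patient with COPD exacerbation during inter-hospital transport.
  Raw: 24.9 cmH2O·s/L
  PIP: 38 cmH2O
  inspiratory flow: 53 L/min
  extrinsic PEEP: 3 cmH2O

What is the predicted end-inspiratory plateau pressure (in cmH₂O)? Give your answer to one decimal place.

Flow: 53 L/min ÷ 60 = 0.8833 L/s.
Pplat = PIP − Raw × flow = 38 − 24.9 × 0.8833 = 38 − 21.994 = 16.006 cmH2O.

16.0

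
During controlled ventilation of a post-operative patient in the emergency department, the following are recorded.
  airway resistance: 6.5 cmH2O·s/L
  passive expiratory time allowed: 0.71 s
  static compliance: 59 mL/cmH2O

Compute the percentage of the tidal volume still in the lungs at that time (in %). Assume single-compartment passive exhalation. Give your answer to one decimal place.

τ = R × C = 6.5 × 59 mL/cmH2O = 6.5 × 0.059 L/cmH2O = 0.3835 s.
Passive exhalation: V(t)/V₀ = e^(−t/τ) = e^(−0.71/0.3835) = 0.157.
Fraction remaining = 0.157 → 15.7%.

15.7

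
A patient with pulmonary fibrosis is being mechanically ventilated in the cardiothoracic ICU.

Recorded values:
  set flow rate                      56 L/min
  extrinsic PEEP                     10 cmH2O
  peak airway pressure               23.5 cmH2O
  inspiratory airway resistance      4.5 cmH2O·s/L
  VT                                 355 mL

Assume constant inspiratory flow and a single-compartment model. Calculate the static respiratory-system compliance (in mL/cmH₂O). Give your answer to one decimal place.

Flow: 56 L/min ÷ 60 = 0.9333 L/s.
Equation of motion (constant flow): PIP = Vt/C + R·V̇ + PEEP.
Vt/C = PIP − R·V̇ − PEEP = 23.5 − 4.5×0.9333 − 10 = 23.5 − 4.2 − 10 = 9.3 cmH2O.
C = Vt / 9.3 = 355 / 9.3 = 38.172 mL/cmH2O.

38.2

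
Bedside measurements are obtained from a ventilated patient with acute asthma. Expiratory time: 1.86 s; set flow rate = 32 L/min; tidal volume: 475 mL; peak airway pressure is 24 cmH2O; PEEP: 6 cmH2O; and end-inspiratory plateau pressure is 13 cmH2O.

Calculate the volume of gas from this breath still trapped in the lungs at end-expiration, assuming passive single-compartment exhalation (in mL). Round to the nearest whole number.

Flow: 32 L/min ÷ 60 = 0.5333 L/s.
R = (PIP − Pplat)/V̇ = (24 − 13) / 0.5333 = 11.0/0.5333 = 20.626 cmH2O·s/L.
C = Vt/(Pplat − PEEP) = 475.0 / (13 − 6) = 475.0/7.0 = 67.857 mL/cmH2O.
τ = R × C = 20.626 × 0.06786 L/cmH2O = 1.4 s.
Fraction remaining = e^(−Te/τ) = e^(−1.86/1.4) = 0.2649.
Trapped volume = 475.0 × 0.2649 = 125.83 mL.

126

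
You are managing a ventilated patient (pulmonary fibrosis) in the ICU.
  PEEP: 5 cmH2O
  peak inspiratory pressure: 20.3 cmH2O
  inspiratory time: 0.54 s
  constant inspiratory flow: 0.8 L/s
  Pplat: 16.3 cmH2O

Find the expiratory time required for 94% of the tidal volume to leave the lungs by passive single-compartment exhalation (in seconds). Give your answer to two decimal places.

0.54

Vt = flow × Ti = 0.8 L/s × 0.54 s × 1000 mL/L = 432.0 mL.
R = (PIP − Pplat)/V̇ = (20.3 − 16.3) / 0.8 = 4.0/0.8 = 5.0 cmH2O·s/L.
C = Vt/(Pplat − PEEP) = 432.0 / (16.3 − 5) = 432.0/11.3 = 38.23 mL/cmH2O.
τ = R × C = 5.0 × 0.03823 L/cmH2O = 0.1912 s.
t = −τ·ln(1 − 0.94) = −0.1912·ln(0.06) = 0.5379 s.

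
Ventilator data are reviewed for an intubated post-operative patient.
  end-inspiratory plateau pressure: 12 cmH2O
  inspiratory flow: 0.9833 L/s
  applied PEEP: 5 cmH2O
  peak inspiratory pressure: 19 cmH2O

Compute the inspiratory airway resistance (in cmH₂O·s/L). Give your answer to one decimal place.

Raw = (PIP − Pplat) / flow = (19 − 12) / 0.9833 = 7.0 / 0.9833 = 7.119 cmH2O·s/L.

7.1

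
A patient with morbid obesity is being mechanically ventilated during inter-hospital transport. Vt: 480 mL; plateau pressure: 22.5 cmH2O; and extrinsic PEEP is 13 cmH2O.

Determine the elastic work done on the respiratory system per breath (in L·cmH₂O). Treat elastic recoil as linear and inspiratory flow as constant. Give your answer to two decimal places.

2.28

Elastic work ≈ ½ × (Pplat − PEEP) × Vt = 0.5 × (22.5 − 13) × 0.480 L = 0.5 × 9.5 × 0.480 = 2.28 L·cmH2O.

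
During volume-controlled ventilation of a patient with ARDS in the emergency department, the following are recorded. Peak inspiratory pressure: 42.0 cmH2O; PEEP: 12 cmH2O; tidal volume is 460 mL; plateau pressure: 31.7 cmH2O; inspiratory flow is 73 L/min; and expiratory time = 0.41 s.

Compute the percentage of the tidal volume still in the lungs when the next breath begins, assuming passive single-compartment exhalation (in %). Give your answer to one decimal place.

12.6

Flow: 73 L/min ÷ 60 = 1.2167 L/s.
R = (PIP − Pplat)/V̇ = (42.0 − 31.7) / 1.2167 = 10.3/1.2167 = 8.466 cmH2O·s/L.
C = Vt/(Pplat − PEEP) = 460.0 / (31.7 − 12) = 460.0/19.7 = 23.35 mL/cmH2O.
τ = R × C = 8.466 × 0.02335 L/cmH2O = 0.1977 s.
Fraction remaining at end-expiration = e^(−Te/τ) = e^(−0.41/0.1977) = 0.1257 → 12.57%.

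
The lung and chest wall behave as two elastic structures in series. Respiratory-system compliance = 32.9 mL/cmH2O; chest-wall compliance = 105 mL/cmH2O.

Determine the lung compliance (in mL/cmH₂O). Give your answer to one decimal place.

47.9

1/CL = 1/Crs − 1/Ccw.
1/CL = 1/32.9 − 1/105 = 0.02087.
CL = 47.916 mL/cmH2O.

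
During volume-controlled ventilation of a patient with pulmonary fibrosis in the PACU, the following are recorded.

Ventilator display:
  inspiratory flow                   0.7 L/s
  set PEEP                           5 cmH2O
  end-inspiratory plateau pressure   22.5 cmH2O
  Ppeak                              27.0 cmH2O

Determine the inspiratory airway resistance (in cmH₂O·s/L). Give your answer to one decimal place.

Raw = (PIP − Pplat) / flow = (27.0 − 22.5) / 0.7 = 4.5 / 0.7 = 6.429 cmH2O·s/L.

6.4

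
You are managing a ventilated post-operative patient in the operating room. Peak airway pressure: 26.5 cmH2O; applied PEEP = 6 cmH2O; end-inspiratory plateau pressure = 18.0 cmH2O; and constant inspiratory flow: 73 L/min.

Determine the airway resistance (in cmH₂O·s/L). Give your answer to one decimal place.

7.0

Flow: 73 L/min ÷ 60 = 1.2167 L/s.
Raw = (PIP − Pplat) / flow = (26.5 − 18.0) / 1.2167 = 8.5 / 1.2167 = 6.986 cmH2O·s/L.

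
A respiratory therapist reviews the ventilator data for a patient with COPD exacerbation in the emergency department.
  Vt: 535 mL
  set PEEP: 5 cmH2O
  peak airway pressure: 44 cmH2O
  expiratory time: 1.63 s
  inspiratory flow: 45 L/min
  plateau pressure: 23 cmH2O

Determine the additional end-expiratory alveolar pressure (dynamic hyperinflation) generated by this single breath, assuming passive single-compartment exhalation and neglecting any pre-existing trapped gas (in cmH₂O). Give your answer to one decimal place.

2.5

Flow: 45 L/min ÷ 60 = 0.75 L/s.
R = (PIP − Pplat)/V̇ = (44 − 23) / 0.75 = 21.0/0.75 = 28.0 cmH2O·s/L.
C = Vt/(Pplat − PEEP) = 535.0 / (23 − 5) = 535.0/18.0 = 29.722 mL/cmH2O.
τ = R × C = 28.0 × 0.02972 L/cmH2O = 0.8322 s.
Fraction remaining = e^(−Te/τ) = e^(−1.63/0.8322) = 0.141; trapped volume = 535.0 × 0.141 = 75.435 mL.
Additional alveolar pressure from trapping ≈ V_trapped / C = 75.435 / 29.722 = 2.538 cmH2O.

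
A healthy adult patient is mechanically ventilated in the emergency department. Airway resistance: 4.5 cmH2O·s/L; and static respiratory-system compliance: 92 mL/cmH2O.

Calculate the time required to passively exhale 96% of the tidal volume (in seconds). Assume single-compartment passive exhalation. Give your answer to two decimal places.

1.33

τ = R × C = 4.5 × 92 mL/cmH2O = 4.5 × 0.092 L/cmH2O = 0.414 s.
Exhaled fraction f = 1 − e^(−t/τ) → t = −τ·ln(1 − f) = −0.414·ln(0.04) = 1.333 s.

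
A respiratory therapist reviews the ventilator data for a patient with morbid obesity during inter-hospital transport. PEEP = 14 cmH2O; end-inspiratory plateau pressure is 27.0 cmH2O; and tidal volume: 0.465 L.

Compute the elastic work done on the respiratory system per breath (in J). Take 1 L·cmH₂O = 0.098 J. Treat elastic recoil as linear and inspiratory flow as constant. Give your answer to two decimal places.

0.30

Elastic work ≈ ½ × (Pplat − PEEP) × Vt = 0.5 × (27.0 − 14) × 0.465 L = 0.5 × 13.0 × 0.465 = 3.023 L·cmH2O.
× 0.098 J/(L·cmH2O) → 0.2963 J.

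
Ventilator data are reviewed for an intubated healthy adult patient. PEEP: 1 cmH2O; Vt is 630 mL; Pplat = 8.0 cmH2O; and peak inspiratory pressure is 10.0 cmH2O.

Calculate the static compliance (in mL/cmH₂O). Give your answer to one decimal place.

90.0

Cstat = Vt / (Pplat − PEEP) = 630 / (8.0 − 1) = 630 / 7.0 = 90.0 mL/cmH2O.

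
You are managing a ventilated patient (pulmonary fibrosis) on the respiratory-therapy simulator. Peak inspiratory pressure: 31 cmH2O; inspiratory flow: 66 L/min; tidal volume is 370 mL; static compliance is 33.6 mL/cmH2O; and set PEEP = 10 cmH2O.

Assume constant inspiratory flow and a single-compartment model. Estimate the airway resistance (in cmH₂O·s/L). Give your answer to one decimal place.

Flow: 66 L/min ÷ 60 = 1.1 L/s.
Equation of motion (constant flow): PIP = Vt/C + R·V̇ + PEEP.
R·V̇ = PIP − Vt/C − PEEP = 31 − 370/33.6 − 10 = 31 − 11.012 − 10 = 9.988 cmH2O.
R = 9.988 / 1.1 = 9.08 cmH2O·s/L.

9.1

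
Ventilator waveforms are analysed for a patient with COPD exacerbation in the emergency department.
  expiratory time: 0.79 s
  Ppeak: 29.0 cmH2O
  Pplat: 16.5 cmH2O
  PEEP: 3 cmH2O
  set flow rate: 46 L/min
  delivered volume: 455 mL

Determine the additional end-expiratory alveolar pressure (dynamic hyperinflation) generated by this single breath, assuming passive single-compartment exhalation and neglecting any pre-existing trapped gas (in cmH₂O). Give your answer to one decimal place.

3.2

Flow: 46 L/min ÷ 60 = 0.7667 L/s.
R = (PIP − Pplat)/V̇ = (29.0 − 16.5) / 0.7667 = 12.5/0.7667 = 16.304 cmH2O·s/L.
C = Vt/(Pplat − PEEP) = 455.0 / (16.5 − 3) = 455.0/13.5 = 33.704 mL/cmH2O.
τ = R × C = 16.304 × 0.0337 L/cmH2O = 0.5494 s.
Fraction remaining = e^(−Te/τ) = e^(−0.79/0.5494) = 0.2374; trapped volume = 455.0 × 0.2374 = 108.02 mL.
Additional alveolar pressure from trapping ≈ V_trapped / C = 108.02 / 33.704 = 3.205 cmH2O.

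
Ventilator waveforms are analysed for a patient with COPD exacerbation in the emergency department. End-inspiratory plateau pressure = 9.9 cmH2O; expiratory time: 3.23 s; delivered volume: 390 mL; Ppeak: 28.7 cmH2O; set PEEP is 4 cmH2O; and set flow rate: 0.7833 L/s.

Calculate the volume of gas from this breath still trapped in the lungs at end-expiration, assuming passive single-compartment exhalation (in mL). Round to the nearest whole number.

R = (PIP − Pplat)/V̇ = (28.7 − 9.9) / 0.7833 = 18.8/0.7833 = 24.001 cmH2O·s/L.
C = Vt/(Pplat − PEEP) = 390.0 / (9.9 − 4) = 390.0/5.9 = 66.102 mL/cmH2O.
τ = R × C = 24.001 × 0.0661 L/cmH2O = 1.586 s.
Fraction remaining = e^(−Te/τ) = e^(−3.23/1.586) = 0.1305.
Trapped volume = 390.0 × 0.1305 = 50.895 mL.

51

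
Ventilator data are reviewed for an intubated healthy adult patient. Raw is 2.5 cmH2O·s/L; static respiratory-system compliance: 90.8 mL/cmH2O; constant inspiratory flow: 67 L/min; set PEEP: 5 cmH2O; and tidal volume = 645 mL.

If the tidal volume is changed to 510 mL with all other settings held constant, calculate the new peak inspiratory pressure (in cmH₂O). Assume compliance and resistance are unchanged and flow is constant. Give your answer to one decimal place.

Flow: 67 L/min ÷ 60 = 1.1167 L/s.
PIP = Vt/C + R·V̇ + PEEP (constant-flow equation of motion).
Only the elastic term changes: ΔPIP = ΔVt / C = (510 − 645) / 90.8 = -1.487 cmH2O.
Original PIP = 645/90.8 + 2.5×1.1167 + 5 = 14.895 cmH2O; new PIP = 14.895 + (-1.487) = 13.408 cmH2O.

13.4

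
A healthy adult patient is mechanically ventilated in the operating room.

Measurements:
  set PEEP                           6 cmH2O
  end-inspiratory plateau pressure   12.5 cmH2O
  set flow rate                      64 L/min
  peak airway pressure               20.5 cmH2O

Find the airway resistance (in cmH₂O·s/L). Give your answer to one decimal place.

7.5

Flow: 64 L/min ÷ 60 = 1.0667 L/s.
Raw = (PIP − Pplat) / flow = (20.5 − 12.5) / 1.0667 = 8.0 / 1.0667 = 7.5 cmH2O·s/L.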